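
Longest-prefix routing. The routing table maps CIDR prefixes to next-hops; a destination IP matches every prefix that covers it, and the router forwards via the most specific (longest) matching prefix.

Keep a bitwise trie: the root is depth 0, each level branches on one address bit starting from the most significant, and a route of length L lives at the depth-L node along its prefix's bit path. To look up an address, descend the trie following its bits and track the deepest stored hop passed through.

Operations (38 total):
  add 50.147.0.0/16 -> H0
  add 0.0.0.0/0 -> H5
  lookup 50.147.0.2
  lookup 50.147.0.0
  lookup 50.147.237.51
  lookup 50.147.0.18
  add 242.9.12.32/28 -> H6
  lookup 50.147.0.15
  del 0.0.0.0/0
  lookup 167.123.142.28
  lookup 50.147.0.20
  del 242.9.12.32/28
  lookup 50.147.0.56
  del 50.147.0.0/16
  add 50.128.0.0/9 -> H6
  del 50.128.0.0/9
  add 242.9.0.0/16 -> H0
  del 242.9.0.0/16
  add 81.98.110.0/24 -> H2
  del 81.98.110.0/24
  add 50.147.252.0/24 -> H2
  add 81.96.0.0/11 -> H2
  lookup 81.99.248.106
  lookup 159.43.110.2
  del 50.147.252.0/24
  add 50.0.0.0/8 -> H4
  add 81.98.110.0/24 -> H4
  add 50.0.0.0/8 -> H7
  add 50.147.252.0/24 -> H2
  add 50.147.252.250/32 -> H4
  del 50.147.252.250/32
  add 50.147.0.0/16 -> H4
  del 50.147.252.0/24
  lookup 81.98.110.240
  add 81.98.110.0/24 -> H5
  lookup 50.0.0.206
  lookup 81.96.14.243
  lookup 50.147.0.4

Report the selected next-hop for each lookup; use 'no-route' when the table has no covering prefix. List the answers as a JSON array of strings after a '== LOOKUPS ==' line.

Apply in order:
  add 50.147.0.0/16 -> H0 at depth 16
  add 0.0.0.0/0 -> H5 at depth 0
  ? 50.147.0.2  path d0:H5→d1:-→d2:-→d3:-→d4:-→d5:-→d6:-→d7:-→d8:-→d9:-→d10:-→d11:-→d12:-→d13:-→d14:-→d15:-→d16:H0  best=H0
  ? 50.147.0.0  path d0:H5→d1:-→d2:-→d3:-→d4:-→d5:-→d6:-→d7:-→d8:-→d9:-→d10:-→d11:-→d12:-→d13:-→d14:-→d15:-→d16:H0  best=H0
  ? 50.147.237.51  path d0:H5→d1:-→d2:-→d3:-→d4:-→d5:-→d6:-→d7:-→d8:-→d9:-→d10:-→d11:-→d12:-→d13:-→d14:-→d15:-→d16:H0  best=H0
  ? 50.147.0.18  path d0:H5→d1:-→d2:-→d3:-→d4:-→d5:-→d6:-→d7:-→d8:-→d9:-→d10:-→d11:-→d12:-→d13:-→d14:-→d15:-→d16:H0  best=H0
  add 242.9.12.32/28 -> H6 at depth 28
  ? 50.147.0.15  path d0:H5→d1:-→d2:-→d3:-→d4:-→d5:-→d6:-→d7:-→d8:-→d9:-→d10:-→d11:-→d12:-→d13:-→d14:-→d15:-→d16:H0  best=H0
  - 0.0.0.0/0 clear@0
  ? 167.123.142.28  path d0:-→d1:-  best=no-route
  ? 50.147.0.20  path d0:-→d1:-→d2:-→d3:-→d4:-→d5:-→d6:-→d7:-→d8:-→d9:-→d10:-→d11:-→d12:-→d13:-→d14:-→d15:-→d16:H0  best=H0
  - 242.9.12.32/28 clear@28
  ? 50.147.0.56  path d0:-→d1:-→d2:-→d3:-→d4:-→d5:-→d6:-→d7:-→d8:-→d9:-→d10:-→d11:-→d12:-→d13:-→d14:-→d15:-→d16:H0  best=H0
  - 50.147.0.0/16 clear@16
  add 50.128.0.0/9 -> H6 at depth 9
  - 50.128.0.0/9 clear@9
  add 242.9.0.0/16 -> H0 at depth 16
  - 242.9.0.0/16 clear@16
  add 81.98.110.0/24 -> H2 at depth 24
  - 81.98.110.0/24 clear@24
  add 50.147.252.0/24 -> H2 at depth 24
  add 81.96.0.0/11 -> H2 at depth 11
  ? 81.99.248.106  path d0:-→d1:-→d2:-→d3:-→d4:-→d5:-→d6:-→d7:-→d8:-→d9:-→d10:-→d11:H2→d12:-→d13:-→d14:-→d15:-  best=H2
  ? 159.43.110.2  path d0:-→d1:-  best=no-route
  - 50.147.252.0/24 clear@24
  add 50.0.0.0/8 -> H4 at depth 8
  add 81.98.110.0/24 -> H4 at depth 24
  add 50.0.0.0/8 -> H7 at depth 8
  add 50.147.252.0/24 -> H2 at depth 24
  add 50.147.252.250/32 -> H4 at depth 32
  - 50.147.252.250/32 clear@32
  add 50.147.0.0/16 -> H4 at depth 16
  - 50.147.252.0/24 clear@24
  ? 81.98.110.240  path d0:-→d1:-→d2:-→d3:-→d4:-→d5:-→d6:-→d7:-→d8:-→d9:-→d10:-→d11:H2→d12:-→d13:-→d14:-→d15:-→d16:-→d17:-→d18:-→d19:-→d20:-→d21:-→d22:-→d23:-→d24:H4  best=H4
  add 81.98.110.0/24 -> H5 at depth 24
  ? 50.0.0.206  path d0:-→d1:-→d2:-→d3:-→d4:-→d5:-→d6:-→d7:-→d8:H7  best=H7
  ? 81.96.14.243  path d0:-→d1:-→d2:-→d3:-→d4:-→d5:-→d6:-→d7:-→d8:-→d9:-→d10:-→d11:H2→d12:-→d13:-→d14:-  best=H2
  ? 50.147.0.4  path d0:-→d1:-→d2:-→d3:-→d4:-→d5:-→d6:-→d7:-→d8:H7→d9:-→d10:-→d11:-→d12:-→d13:-→d14:-→d15:-→d16:H4  best=H4

== LOOKUPS ==
["H0","H0","H0","H0","H0","no-route","H0","H0","H2","no-route","H4","H7","H2","H4"]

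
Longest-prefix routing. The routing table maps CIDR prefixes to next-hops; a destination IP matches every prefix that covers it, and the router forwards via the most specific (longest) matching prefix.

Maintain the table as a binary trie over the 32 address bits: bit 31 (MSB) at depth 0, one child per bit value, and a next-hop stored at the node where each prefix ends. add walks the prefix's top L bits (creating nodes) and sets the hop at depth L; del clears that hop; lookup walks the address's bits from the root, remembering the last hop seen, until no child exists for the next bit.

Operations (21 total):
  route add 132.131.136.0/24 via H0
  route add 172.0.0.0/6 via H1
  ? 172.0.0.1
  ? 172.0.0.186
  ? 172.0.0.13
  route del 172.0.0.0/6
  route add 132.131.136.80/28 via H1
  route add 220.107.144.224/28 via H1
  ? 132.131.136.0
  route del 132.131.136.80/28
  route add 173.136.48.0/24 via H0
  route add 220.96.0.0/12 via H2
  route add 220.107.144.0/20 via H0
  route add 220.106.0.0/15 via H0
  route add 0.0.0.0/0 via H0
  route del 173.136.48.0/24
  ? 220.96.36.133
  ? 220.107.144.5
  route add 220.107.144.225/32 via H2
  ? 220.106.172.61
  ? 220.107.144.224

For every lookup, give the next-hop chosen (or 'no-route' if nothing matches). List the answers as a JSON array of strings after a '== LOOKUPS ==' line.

Apply in order:
  add 132.131.136.0/24 -> H0 at depth 24
  add 172.0.0.0/6 -> H1 at depth 6
  lookup 172.0.0.1: bits 101011 walk d0:-→d1:-→d2:-→d3:-→d4:-→d5:-→d6:H1 -> H1
  lookup 172.0.0.186: bits 101011 walk d0:-→d1:-→d2:-→d3:-→d4:-→d5:-→d6:H1 -> H1
  lookup 172.0.0.13: bits 101011 walk d0:-→d1:-→d2:-→d3:-→d4:-→d5:-→d6:H1 -> H1
  - 172.0.0.0/6 clear@6
  add 132.131.136.80/28 -> H1 at depth 28
  add 220.107.144.224/28 -> H1 at depth 28
  lookup 132.131.136.0: bits 1000010010000011100010000 walk d0:-→d1:-→d2:-→d3:-→d4:-→d5:-→d6:-→d7:-→d8:-→d9:-→d10:-→d11:-→d12:-→d13:-→d14:-→d15:-→d16:-→d17:-→d18:-→d19:-→d20:-→d21:-→d22:-→d23:-→d24:H0→d25:- -> H0
  - 132.131.136.80/28 clear@28
  add 173.136.48.0/24 -> H0 at depth 24
  add 220.96.0.0/12 -> H2 at depth 12
  add 220.107.144.0/20 -> H0 at depth 20
  add 220.106.0.0/15 -> H0 at depth 15
  add 0.0.0.0/0 -> H0 at depth 0
  - 173.136.48.0/24 clear@24
  lookup 220.96.36.133: bits 110111000110 walk d0:H0→d1:-→d2:-→d3:-→d4:-→d5:-→d6:-→d7:-→d8:-→d9:-→d10:-→d11:-→d12:H2 -> H2
  lookup 220.107.144.5: bits 110111000110101110010000 walk d0:H0→d1:-→d2:-→d3:-→d4:-→d5:-→d6:-→d7:-→d8:-→d9:-→d10:-→d11:-→d12:H2→d13:-→d14:-→d15:H0→d16:-→d17:-→d18:-→d19:-→d20:H0→d21:-→d22:-→d23:-→d24:- -> H0
  add 220.107.144.225/32 -> H2 at depth 32
  lookup 220.106.172.61: bits 110111000110101 walk d0:H0→d1:-→d2:-→d3:-→d4:-→d5:-→d6:-→d7:-→d8:-→d9:-→d10:-→d11:-→d12:H2→d13:-→d14:-→d15:H0 -> H0
  lookup 220.107.144.224: bits 1101110001101011100100001110000 walk d0:H0→d1:-→d2:-→d3:-→d4:-→d5:-→d6:-→d7:-→d8:-→d9:-→d10:-→d11:-→d12:H2→d13:-→d14:-→d15:H0→d16:-→d17:-→d18:-→d19:-→d20:H0→d21:-→d22:-→d23:-→d24:-→d25:-→d26:-→d27:-→d28:H1→d29:-→d30:-→d31:- -> H1

== LOOKUPS ==
["H1","H1","H1","H0","H2","H0","H0","H1"]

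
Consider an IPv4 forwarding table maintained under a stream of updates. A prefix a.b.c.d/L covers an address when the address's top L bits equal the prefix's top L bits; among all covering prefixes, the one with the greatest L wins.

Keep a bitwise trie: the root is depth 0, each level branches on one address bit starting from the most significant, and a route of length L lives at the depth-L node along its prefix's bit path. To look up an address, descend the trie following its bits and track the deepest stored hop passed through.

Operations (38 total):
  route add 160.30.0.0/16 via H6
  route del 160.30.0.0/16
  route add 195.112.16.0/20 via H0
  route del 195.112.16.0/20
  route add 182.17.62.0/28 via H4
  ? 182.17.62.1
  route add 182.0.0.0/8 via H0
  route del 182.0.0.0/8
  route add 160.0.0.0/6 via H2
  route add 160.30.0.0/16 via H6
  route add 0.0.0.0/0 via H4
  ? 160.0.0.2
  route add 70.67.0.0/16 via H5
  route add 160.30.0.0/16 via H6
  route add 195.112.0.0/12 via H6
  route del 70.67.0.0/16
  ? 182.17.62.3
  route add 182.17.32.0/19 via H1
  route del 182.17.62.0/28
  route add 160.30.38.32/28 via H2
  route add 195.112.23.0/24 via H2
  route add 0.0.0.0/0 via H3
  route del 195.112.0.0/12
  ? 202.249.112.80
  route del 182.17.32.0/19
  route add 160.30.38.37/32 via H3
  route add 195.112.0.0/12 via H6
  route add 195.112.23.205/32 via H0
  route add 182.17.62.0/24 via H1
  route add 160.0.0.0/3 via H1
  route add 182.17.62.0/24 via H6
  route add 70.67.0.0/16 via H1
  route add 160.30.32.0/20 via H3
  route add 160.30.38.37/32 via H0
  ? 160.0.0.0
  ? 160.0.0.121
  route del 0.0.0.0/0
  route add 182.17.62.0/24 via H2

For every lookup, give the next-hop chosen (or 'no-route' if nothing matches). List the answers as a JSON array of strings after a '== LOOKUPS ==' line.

Trace:
  + 160.30.0.0/16 (H6) depth=16
  del 160.30.0.0/16 (clear depth 16)
  + 195.112.16.0/20 (H0) depth=20
  del 195.112.16.0/20 (clear depth 20)
  + 182.17.62.0/28 (H4) depth=28
  Q 182.17.62.1: descend 1011011000010001001111100000 ; hops seen [H4] ; pick H4
  + 182.0.0.0/8 (H0) depth=8
  del 182.0.0.0/8 (clear depth 8)
  + 160.0.0.0/6 (H2) depth=6
  + 160.30.0.0/16 (H6) depth=16
  + 0.0.0.0/0 (H4) depth=0
  Q 160.0.0.2: descend 10100000000 ; hops seen [H4,H2] ; pick H2
  + 70.67.0.0/16 (H5) depth=16
  + 160.30.0.0/16 (H6) depth=16
  + 195.112.0.0/12 (H6) depth=12
  del 70.67.0.0/16 (clear depth 16)
  Q 182.17.62.3: descend 1011011000010001001111100000 ; hops seen [H4,H4] ; pick H4
  + 182.17.32.0/19 (H1) depth=19
  del 182.17.62.0/28 (clear depth 28)
  + 160.30.38.32/28 (H2) depth=28
  + 195.112.23.0/24 (H2) depth=24
  + 0.0.0.0/0 (H3) depth=0
  del 195.112.0.0/12 (clear depth 12)
  Q 202.249.112.80: descend 1100 ; hops seen [H3] ; pick H3
  del 182.17.32.0/19 (clear depth 19)
  + 160.30.38.37/32 (H3) depth=32
  + 195.112.0.0/12 (H6) depth=12
  + 195.112.23.205/32 (H0) depth=32
  + 182.17.62.0/24 (H1) depth=24
  + 160.0.0.0/3 (H1) depth=3
  + 182.17.62.0/24 (H6) depth=24
  + 70.67.0.0/16 (H1) depth=16
  + 160.30.32.0/20 (H3) depth=20
  + 160.30.38.37/32 (H0) depth=32
  Q 160.0.0.0: descend 10100000000 ; hops seen [H3,H1,H2] ; pick H2
  Q 160.0.0.121: descend 10100000000 ; hops seen [H3,H1,H2] ; pick H2
  del 0.0.0.0/0 (clear depth 0)
  + 182.17.62.0/24 (H2) depth=24

== LOOKUPS ==
["H4","H2","H4","H3","H2","H2"]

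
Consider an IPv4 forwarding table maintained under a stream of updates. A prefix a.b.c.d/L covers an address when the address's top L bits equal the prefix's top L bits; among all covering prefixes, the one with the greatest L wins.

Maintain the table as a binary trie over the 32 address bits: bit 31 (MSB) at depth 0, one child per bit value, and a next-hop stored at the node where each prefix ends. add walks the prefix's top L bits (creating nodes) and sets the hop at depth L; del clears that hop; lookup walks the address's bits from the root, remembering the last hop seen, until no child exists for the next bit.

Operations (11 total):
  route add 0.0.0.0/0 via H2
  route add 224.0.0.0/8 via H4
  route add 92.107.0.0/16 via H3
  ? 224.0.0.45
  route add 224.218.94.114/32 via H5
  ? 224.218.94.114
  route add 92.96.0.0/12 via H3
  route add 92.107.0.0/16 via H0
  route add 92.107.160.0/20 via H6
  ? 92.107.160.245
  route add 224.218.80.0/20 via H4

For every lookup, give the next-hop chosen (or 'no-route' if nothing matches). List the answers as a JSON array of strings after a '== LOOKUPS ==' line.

Apply in order:
  + 0.0.0.0/0 (H2) depth=0
  + 224.0.0.0/8 (H4) depth=8
  + 92.107.0.0/16 (H3) depth=16
  Q 224.0.0.45: descend 11100000 ; hops seen [H2,H4] ; pick H4
  + 224.218.94.114/32 (H5) depth=32
  Q 224.218.94.114: descend 11100000110110100101111001110010 ; hops seen [H2,H4,H5] ; pick H5
  + 92.96.0.0/12 (H3) depth=12
  + 92.107.0.0/16 (H0) depth=16
  + 92.107.160.0/20 (H6) depth=20
  Q 92.107.160.245: descend 01011100011010111010 ; hops seen [H2,H3,H0,H6] ; pick H6
  + 224.218.80.0/20 (H4) depth=20

== LOOKUPS ==
["H4","H5","H6"]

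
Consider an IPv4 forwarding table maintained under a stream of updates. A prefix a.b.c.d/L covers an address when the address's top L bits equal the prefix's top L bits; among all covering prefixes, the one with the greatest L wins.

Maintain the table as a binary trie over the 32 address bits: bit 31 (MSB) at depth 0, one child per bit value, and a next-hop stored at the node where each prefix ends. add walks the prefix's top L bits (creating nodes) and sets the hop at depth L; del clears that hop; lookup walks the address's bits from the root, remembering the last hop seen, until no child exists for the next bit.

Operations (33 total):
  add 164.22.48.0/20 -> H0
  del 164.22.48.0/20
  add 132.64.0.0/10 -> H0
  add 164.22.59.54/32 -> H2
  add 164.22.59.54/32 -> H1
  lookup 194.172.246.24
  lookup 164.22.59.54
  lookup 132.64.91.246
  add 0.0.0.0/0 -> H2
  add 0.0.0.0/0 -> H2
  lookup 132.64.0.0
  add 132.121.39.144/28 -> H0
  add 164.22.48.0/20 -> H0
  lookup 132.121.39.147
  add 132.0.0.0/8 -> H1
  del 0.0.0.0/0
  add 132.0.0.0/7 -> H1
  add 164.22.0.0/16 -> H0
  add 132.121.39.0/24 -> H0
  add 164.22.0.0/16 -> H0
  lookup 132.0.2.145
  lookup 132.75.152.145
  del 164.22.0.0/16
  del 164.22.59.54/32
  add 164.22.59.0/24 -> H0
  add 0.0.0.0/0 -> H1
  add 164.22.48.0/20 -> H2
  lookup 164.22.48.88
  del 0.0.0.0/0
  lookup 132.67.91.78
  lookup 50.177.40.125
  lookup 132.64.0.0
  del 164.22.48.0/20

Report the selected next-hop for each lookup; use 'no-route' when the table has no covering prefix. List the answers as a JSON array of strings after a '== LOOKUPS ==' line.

Trace:
  add 164.22.48.0/20 -> H0 at depth 20
  del 164.22.48.0/20 (clear depth 20)
  add 132.64.0.0/10 -> H0 at depth 10
  add 164.22.59.54/32 -> H2 at depth 32
  add 164.22.59.54/32 -> H1 at depth 32
  ? 194.172.246.24  path d0:-→d1:-  best=no-route
  ? 164.22.59.54  path d0:-→d1:-→d2:-→d3:-→d4:-→d5:-→d6:-→d7:-→d8:-→d9:-→d10:-→d11:-→d12:-→d13:-→d14:-→d15:-→d16:-→d17:-→d18:-→d19:-→d20:-→d21:-→d22:-→d23:-→d24:-→d25:-→d26:-→d27:-→d28:-→d29:-→d30:-→d31:-→d32:H1  best=H1
  ? 132.64.91.246  path d0:-→d1:-→d2:-→d3:-→d4:-→d5:-→d6:-→d7:-→d8:-→d9:-→d10:H0  best=H0
  add 0.0.0.0/0 -> H2 at depth 0
  add 0.0.0.0/0 -> H2 at depth 0
  ? 132.64.0.0  path d0:H2→d1:-→d2:-→d3:-→d4:-→d5:-→d6:-→d7:-→d8:-→d9:-→d10:H0  best=H0
  add 132.121.39.144/28 -> H0 at depth 28
  add 164.22.48.0/20 -> H0 at depth 20
  ? 132.121.39.147  path d0:H2→d1:-→d2:-→d3:-→d4:-→d5:-→d6:-→d7:-→d8:-→d9:-→d10:H0→d11:-→d12:-→d13:-→d14:-→d15:-→d16:-→d17:-→d18:-→d19:-→d20:-→d21:-→d22:-→d23:-→d24:-→d25:-→d26:-→d27:-→d28:H0  best=H0
  add 132.0.0.0/8 -> H1 at depth 8
  del 0.0.0.0/0 (clear depth 0)
  add 132.0.0.0/7 -> H1 at depth 7
  add 164.22.0.0/16 -> H0 at depth 16
  add 132.121.39.0/24 -> H0 at depth 24
  add 164.22.0.0/16 -> H0 at depth 16
  ? 132.0.2.145  path d0:-→d1:-→d2:-→d3:-→d4:-→d5:-→d6:-→d7:H1→d8:H1→d9:-  best=H1
  ? 132.75.152.145  path d0:-→d1:-→d2:-→d3:-→d4:-→d5:-→d6:-→d7:H1→d8:H1→d9:-→d10:H0  best=H0
  del 164.22.0.0/16 (clear depth 16)
  del 164.22.59.54/32 (clear depth 32)
  add 164.22.59.0/24 -> H0 at depth 24
  add 0.0.0.0/0 -> H1 at depth 0
  add 164.22.48.0/20 -> H2 at depth 20
  ? 164.22.48.88  path d0:H1→d1:-→d2:-→d3:-→d4:-→d5:-→d6:-→d7:-→d8:-→d9:-→d10:-→d11:-→d12:-→d13:-→d14:-→d15:-→d16:-→d17:-→d18:-→d19:-→d20:H2  best=H2
  del 0.0.0.0/0 (clear depth 0)
  ? 132.67.91.78  path d0:-→d1:-→d2:-→d3:-→d4:-→d5:-→d6:-→d7:H1→d8:H1→d9:-→d10:H0  best=H0
  ? 50.177.40.125  path d0:-  best=no-route
  ? 132.64.0.0  path d0:-→d1:-→d2:-→d3:-→d4:-→d5:-→d6:-→d7:H1→d8:H1→d9:-→d10:H0  best=H0
  del 164.22.48.0/20 (clear depth 20)

== LOOKUPS ==
["no-route","H1","H0","H0","H0","H1","H0","H2","H0","no-route","H0"]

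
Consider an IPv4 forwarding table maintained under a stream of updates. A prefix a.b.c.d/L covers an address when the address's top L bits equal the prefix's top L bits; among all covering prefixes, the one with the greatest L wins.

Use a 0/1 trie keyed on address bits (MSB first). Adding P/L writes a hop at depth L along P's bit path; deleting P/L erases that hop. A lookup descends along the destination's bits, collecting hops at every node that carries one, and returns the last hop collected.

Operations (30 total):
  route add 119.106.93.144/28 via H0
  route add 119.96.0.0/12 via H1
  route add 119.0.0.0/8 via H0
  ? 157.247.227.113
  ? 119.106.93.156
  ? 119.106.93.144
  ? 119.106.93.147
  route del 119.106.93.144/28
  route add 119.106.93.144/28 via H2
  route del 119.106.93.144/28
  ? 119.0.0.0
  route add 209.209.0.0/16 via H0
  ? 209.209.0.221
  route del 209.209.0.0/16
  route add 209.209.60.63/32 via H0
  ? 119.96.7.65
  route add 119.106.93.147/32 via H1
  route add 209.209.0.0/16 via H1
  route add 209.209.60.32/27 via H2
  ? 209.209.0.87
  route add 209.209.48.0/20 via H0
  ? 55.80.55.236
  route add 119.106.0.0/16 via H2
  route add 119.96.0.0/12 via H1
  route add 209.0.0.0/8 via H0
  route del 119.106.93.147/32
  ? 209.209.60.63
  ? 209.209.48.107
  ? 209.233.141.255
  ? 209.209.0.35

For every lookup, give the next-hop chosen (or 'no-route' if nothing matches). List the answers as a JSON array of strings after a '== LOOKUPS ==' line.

Trace:
  + 119.106.93.144/28 (H0) depth=28
  + 119.96.0.0/12 (H1) depth=12
  + 119.0.0.0/8 (H0) depth=8
  Q 157.247.227.113: descend ε ; hops seen [∅] ; pick no-route
  Q 119.106.93.156: descend 0111011101101010010111011001 ; hops seen [H0,H1,H0] ; pick H0
  Q 119.106.93.144: descend 0111011101101010010111011001 ; hops seen [H0,H1,H0] ; pick H0
  Q 119.106.93.147: descend 0111011101101010010111011001 ; hops seen [H0,H1,H0] ; pick H0
  del 119.106.93.144/28 (clear depth 28)
  + 119.106.93.144/28 (H2) depth=28
  del 119.106.93.144/28 (clear depth 28)
  Q 119.0.0.0: descend 011101110 ; hops seen [H0] ; pick H0
  + 209.209.0.0/16 (H0) depth=16
  Q 209.209.0.221: descend 1101000111010001 ; hops seen [H0] ; pick H0
  del 209.209.0.0/16 (clear depth 16)
  + 209.209.60.63/32 (H0) depth=32
  Q 119.96.7.65: descend 011101110110 ; hops seen [H0,H1] ; pick H1
  + 119.106.93.147/32 (H1) depth=32
  + 209.209.0.0/16 (H1) depth=16
  + 209.209.60.32/27 (H2) depth=27
  Q 209.209.0.87: descend 110100011101000100 ; hops seen [H1] ; pick H1
  + 209.209.48.0/20 (H0) depth=20
  Q 55.80.55.236: descend 0 ; hops seen [∅] ; pick no-route
  + 119.106.0.0/16 (H2) depth=16
  + 119.96.0.0/12 (H1) depth=12
  + 209.0.0.0/8 (H0) depth=8
  del 119.106.93.147/32 (clear depth 32)
  Q 209.209.60.63: descend 11010001110100010011110000111111 ; hops seen [H0,H1,H0,H2,H0] ; pick H0
  Q 209.209.48.107: descend 11010001110100010011 ; hops seen [H0,H1,H0] ; pick H0
  Q 209.233.141.255: descend 1101000111 ; hops seen [H0] ; pick H0
  Q 209.209.0.35: descend 110100011101000100 ; hops seen [H0,H1] ; pick H1

== LOOKUPS ==
["no-route","H0","H0","H0","H0","H0","H1","H1","no-route","H0","H0","H0","H1"]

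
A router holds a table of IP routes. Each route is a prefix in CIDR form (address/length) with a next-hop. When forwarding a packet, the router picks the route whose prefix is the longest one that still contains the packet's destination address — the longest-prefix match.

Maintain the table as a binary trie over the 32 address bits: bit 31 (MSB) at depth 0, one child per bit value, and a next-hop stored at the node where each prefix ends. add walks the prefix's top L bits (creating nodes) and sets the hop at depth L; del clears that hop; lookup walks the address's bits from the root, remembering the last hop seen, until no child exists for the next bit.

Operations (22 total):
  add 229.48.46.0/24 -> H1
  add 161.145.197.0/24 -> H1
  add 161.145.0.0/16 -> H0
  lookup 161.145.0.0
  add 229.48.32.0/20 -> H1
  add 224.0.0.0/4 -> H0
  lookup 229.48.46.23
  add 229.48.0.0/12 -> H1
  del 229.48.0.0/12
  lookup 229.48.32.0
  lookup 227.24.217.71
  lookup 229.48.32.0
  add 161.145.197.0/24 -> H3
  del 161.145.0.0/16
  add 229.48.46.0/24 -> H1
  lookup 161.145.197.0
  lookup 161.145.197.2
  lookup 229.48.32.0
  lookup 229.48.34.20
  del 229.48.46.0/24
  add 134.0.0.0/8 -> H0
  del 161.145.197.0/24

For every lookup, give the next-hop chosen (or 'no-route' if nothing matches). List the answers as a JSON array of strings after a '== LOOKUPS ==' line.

Process each operation:
  + 229.48.46.0/24 (H1) depth=24
  + 161.145.197.0/24 (H1) depth=24
  + 161.145.0.0/16 (H0) depth=16
  ? 161.145.0.0  path d0:-→d1:-→d2:-→d3:-→d4:-→d5:-→d6:-→d7:-→d8:-→d9:-→d10:-→d11:-→d12:-→d13:-→d14:-→d15:-→d16:H0  best=H0
  + 229.48.32.0/20 (H1) depth=20
  + 224.0.0.0/4 (H0) depth=4
  ? 229.48.46.23  path d0:-→d1:-→d2:-→d3:-→d4:H0→d5:-→d6:-→d7:-→d8:-→d9:-→d10:-→d11:-→d12:-→d13:-→d14:-→d15:-→d16:-→d17:-→d18:-→d19:-→d20:H1→d21:-→d22:-→d23:-→d24:H1  best=H1
  + 229.48.0.0/12 (H1) depth=12
  del 229.48.0.0/12 (clear depth 12)
  ? 229.48.32.0  path d0:-→d1:-→d2:-→d3:-→d4:H0→d5:-→d6:-→d7:-→d8:-→d9:-→d10:-→d11:-→d12:-→d13:-→d14:-→d15:-→d16:-→d17:-→d18:-→d19:-→d20:H1  best=H1
  ? 227.24.217.71  path d0:-→d1:-→d2:-→d3:-→d4:H0→d5:-  best=H0
  ? 229.48.32.0  path d0:-→d1:-→d2:-→d3:-→d4:H0→d5:-→d6:-→d7:-→d8:-→d9:-→d10:-→d11:-→d12:-→d13:-→d14:-→d15:-→d16:-→d17:-→d18:-→d19:-→d20:H1  best=H1
  + 161.145.197.0/24 (H3) depth=24
  del 161.145.0.0/16 (clear depth 16)
  + 229.48.46.0/24 (H1) depth=24
  ? 161.145.197.0  path d0:-→d1:-→d2:-→d3:-→d4:-→d5:-→d6:-→d7:-→d8:-→d9:-→d10:-→d11:-→d12:-→d13:-→d14:-→d15:-→d16:-→d17:-→d18:-→d19:-→d20:-→d21:-→d22:-→d23:-→d24:H3  best=H3
  ? 161.145.197.2  path d0:-→d1:-→d2:-→d3:-→d4:-→d5:-→d6:-→d7:-→d8:-→d9:-→d10:-→d11:-→d12:-→d13:-→d14:-→d15:-→d16:-→d17:-→d18:-→d19:-→d20:-→d21:-→d22:-→d23:-→d24:H3  best=H3
  ? 229.48.32.0  path d0:-→d1:-→d2:-→d3:-→d4:H0→d5:-→d6:-→d7:-→d8:-→d9:-→d10:-→d11:-→d12:-→d13:-→d14:-→d15:-→d16:-→d17:-→d18:-→d19:-→d20:H1  best=H1
  ? 229.48.34.20  path d0:-→d1:-→d2:-→d3:-→d4:H0→d5:-→d6:-→d7:-→d8:-→d9:-→d10:-→d11:-→d12:-→d13:-→d14:-→d15:-→d16:-→d17:-→d18:-→d19:-→d20:H1  best=H1
  del 229.48.46.0/24 (clear depth 24)
  + 134.0.0.0/8 (H0) depth=8
  del 161.145.197.0/24 (clear depth 24)

== LOOKUPS ==
["H0","H1","H1","H0","H1","H3","H3","H1","H1"]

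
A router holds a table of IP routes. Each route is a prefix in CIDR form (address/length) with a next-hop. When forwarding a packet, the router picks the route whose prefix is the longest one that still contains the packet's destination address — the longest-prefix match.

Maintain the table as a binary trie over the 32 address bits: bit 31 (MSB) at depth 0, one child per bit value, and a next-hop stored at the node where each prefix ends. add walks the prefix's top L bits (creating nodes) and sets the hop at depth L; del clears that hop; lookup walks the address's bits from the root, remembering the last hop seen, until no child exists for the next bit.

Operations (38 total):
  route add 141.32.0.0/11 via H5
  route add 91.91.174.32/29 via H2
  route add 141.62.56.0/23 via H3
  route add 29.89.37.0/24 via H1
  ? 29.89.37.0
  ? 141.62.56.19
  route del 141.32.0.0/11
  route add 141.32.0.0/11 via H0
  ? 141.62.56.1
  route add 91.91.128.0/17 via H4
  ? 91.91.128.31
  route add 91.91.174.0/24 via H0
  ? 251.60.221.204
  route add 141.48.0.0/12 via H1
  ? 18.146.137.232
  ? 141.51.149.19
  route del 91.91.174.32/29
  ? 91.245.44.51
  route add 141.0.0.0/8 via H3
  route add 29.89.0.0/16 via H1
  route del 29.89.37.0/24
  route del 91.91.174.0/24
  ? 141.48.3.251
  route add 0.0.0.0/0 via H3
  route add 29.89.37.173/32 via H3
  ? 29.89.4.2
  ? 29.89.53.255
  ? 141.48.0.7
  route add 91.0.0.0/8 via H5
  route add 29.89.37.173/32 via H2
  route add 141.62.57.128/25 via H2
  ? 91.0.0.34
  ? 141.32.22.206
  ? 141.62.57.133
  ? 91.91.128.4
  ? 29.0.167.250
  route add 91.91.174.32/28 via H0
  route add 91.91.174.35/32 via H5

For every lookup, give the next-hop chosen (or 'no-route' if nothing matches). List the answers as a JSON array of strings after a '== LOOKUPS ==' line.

Apply in order:
  + 141.32.0.0/11 (H5) depth=11
  + 91.91.174.32/29 (H2) depth=29
  + 141.62.56.0/23 (H3) depth=23
  + 29.89.37.0/24 (H1) depth=24
  Q 29.89.37.0: descend 000111010101100100100101 ; hops seen [H1] ; pick H1
  Q 141.62.56.19: descend 10001101001111100011100 ; hops seen [H5,H3] ; pick H3
  - 141.32.0.0/11 clear@11
  + 141.32.0.0/11 (H0) depth=11
  Q 141.62.56.1: descend 10001101001111100011100 ; hops seen [H0,H3] ; pick H3
  + 91.91.128.0/17 (H4) depth=17
  Q 91.91.128.31: descend 010110110101101110 ; hops seen [H4] ; pick H4
  + 91.91.174.0/24 (H0) depth=24
  Q 251.60.221.204: descend 1 ; hops seen [∅] ; pick no-route
  + 141.48.0.0/12 (H1) depth=12
  Q 18.146.137.232: descend 0001 ; hops seen [∅] ; pick no-route
  Q 141.51.149.19: descend 100011010011 ; hops seen [H0,H1] ; pick H1
  - 91.91.174.32/29 clear@29
  Q 91.245.44.51: descend 01011011 ; hops seen [∅] ; pick no-route
  + 141.0.0.0/8 (H3) depth=8
  + 29.89.0.0/16 (H1) depth=16
  - 29.89.37.0/24 clear@24
  - 91.91.174.0/24 clear@24
  Q 141.48.3.251: descend 100011010011 ; hops seen [H3,H0,H1] ; pick H1
  + 0.0.0.0/0 (H3) depth=0
  + 29.89.37.173/32 (H3) depth=32
  Q 29.89.4.2: descend 000111010101100100 ; hops seen [H3,H1] ; pick H1
  Q 29.89.53.255: descend 0001110101011001001 ; hops seen [H3,H1] ; pick H1
  Q 141.48.0.7: descend 100011010011 ; hops seen [H3,H3,H0,H1] ; pick H1
  + 91.0.0.0/8 (H5) depth=8
  + 29.89.37.173/32 (H2) depth=32
  + 141.62.57.128/25 (H2) depth=25
  Q 91.0.0.34: descend 010110110 ; hops seen [H3,H5] ; pick H5
  Q 141.32.22.206: descend 10001101001 ; hops seen [H3,H3,H0] ; pick H0
  Q 141.62.57.133: descend 1000110100111110001110011 ; hops seen [H3,H3,H0,H1,H3,H2] ; pick H2
  Q 91.91.128.4: descend 010110110101101110 ; hops seen [H3,H5,H4] ; pick H4
  Q 29.0.167.250: descend 000111010 ; hops seen [H3] ; pick H3
  + 91.91.174.32/28 (H0) depth=28
  + 91.91.174.35/32 (H5) depth=32

== LOOKUPS ==
["H1","H3","H3","H4","no-route","no-route","H1","no-route","H1","H1","H1","H1","H5","H0","H2","H4","H3"]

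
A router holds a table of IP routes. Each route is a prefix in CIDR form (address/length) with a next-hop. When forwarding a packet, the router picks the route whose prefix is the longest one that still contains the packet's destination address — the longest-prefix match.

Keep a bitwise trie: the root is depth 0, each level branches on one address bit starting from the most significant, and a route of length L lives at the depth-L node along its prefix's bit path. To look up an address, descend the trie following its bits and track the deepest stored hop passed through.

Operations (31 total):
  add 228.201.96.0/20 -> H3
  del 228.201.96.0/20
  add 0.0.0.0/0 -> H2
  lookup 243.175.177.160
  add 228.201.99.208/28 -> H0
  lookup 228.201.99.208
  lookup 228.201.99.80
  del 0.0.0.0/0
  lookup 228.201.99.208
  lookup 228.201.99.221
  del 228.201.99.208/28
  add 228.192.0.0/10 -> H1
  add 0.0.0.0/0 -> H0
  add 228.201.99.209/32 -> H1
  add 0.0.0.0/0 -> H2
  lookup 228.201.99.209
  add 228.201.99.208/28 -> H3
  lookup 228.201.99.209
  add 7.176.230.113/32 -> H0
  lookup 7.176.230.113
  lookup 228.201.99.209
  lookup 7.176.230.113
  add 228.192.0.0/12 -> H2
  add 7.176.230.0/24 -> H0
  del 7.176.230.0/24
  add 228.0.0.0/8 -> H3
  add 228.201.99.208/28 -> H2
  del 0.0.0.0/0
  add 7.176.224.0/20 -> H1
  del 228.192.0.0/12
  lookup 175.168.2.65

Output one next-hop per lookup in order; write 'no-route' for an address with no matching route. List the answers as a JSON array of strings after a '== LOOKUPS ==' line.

Process each operation:
  add 228.201.96.0/20 -> H3 at depth 20
  del 228.201.96.0/20 (clear depth 20)
  add 0.0.0.0/0 -> H2 at depth 0
  ? 243.175.177.160  path d0:H2→d1:-→d2:-→d3:-  best=H2
  add 228.201.99.208/28 -> H0 at depth 28
  ? 228.201.99.208  path d0:H2→d1:-→d2:-→d3:-→d4:-→d5:-→d6:-→d7:-→d8:-→d9:-→d10:-→d11:-→d12:-→d13:-→d14:-→d15:-→d16:-→d17:-→d18:-→d19:-→d20:-→d21:-→d22:-→d23:-→d24:-→d25:-→d26:-→d27:-→d28:H0  best=H0
  ? 228.201.99.80  path d0:H2→d1:-→d2:-→d3:-→d4:-→d5:-→d6:-→d7:-→d8:-→d9:-→d10:-→d11:-→d12:-→d13:-→d14:-→d15:-→d16:-→d17:-→d18:-→d19:-→d20:-→d21:-→d22:-→d23:-→d24:-  best=H2
  del 0.0.0.0/0 (clear depth 0)
  ? 228.201.99.208  path d0:-→d1:-→d2:-→d3:-→d4:-→d5:-→d6:-→d7:-→d8:-→d9:-→d10:-→d11:-→d12:-→d13:-→d14:-→d15:-→d16:-→d17:-→d18:-→d19:-→d20:-→d21:-→d22:-→d23:-→d24:-→d25:-→d26:-→d27:-→d28:H0  best=H0
  ? 228.201.99.221  path d0:-→d1:-→d2:-→d3:-→d4:-→d5:-→d6:-→d7:-→d8:-→d9:-→d10:-→d11:-→d12:-→d13:-→d14:-→d15:-→d16:-→d17:-→d18:-→d19:-→d20:-→d21:-→d22:-→d23:-→d24:-→d25:-→d26:-→d27:-→d28:H0  best=H0
  del 228.201.99.208/28 (clear depth 28)
  add 228.192.0.0/10 -> H1 at depth 10
  add 0.0.0.0/0 -> H0 at depth 0
  add 228.201.99.209/32 -> H1 at depth 32
  add 0.0.0.0/0 -> H2 at depth 0
  ? 228.201.99.209  path d0:H2→d1:-→d2:-→d3:-→d4:-→d5:-→d6:-→d7:-→d8:-→d9:-→d10:H1→d11:-→d12:-→d13:-→d14:-→d15:-→d16:-→d17:-→d18:-→d19:-→d20:-→d21:-→d22:-→d23:-→d24:-→d25:-→d26:-→d27:-→d28:-→d29:-→d30:-→d31:-→d32:H1  best=H1
  add 228.201.99.208/28 -> H3 at depth 28
  ? 228.201.99.209  path d0:H2→d1:-→d2:-→d3:-→d4:-→d5:-→d6:-→d7:-→d8:-→d9:-→d10:H1→d11:-→d12:-→d13:-→d14:-→d15:-→d16:-→d17:-→d18:-→d19:-→d20:-→d21:-→d22:-→d23:-→d24:-→d25:-→d26:-→d27:-→d28:H3→d29:-→d30:-→d31:-→d32:H1  best=H1
  add 7.176.230.113/32 -> H0 at depth 32
  ? 7.176.230.113  path d0:H2→d1:-→d2:-→d3:-→d4:-→d5:-→d6:-→d7:-→d8:-→d9:-→d10:-→d11:-→d12:-→d13:-→d14:-→d15:-→d16:-→d17:-→d18:-→d19:-→d20:-→d21:-→d22:-→d23:-→d24:-→d25:-→d26:-→d27:-→d28:-→d29:-→d30:-→d31:-→d32:H0  best=H0
  ? 228.201.99.209  path d0:H2→d1:-→d2:-→d3:-→d4:-→d5:-→d6:-→d7:-→d8:-→d9:-→d10:H1→d11:-→d12:-→d13:-→d14:-→d15:-→d16:-→d17:-→d18:-→d19:-→d20:-→d21:-→d22:-→d23:-→d24:-→d25:-→d26:-→d27:-→d28:H3→d29:-→d30:-→d31:-→d32:H1  best=H1
  ? 7.176.230.113  path d0:H2→d1:-→d2:-→d3:-→d4:-→d5:-→d6:-→d7:-→d8:-→d9:-→d10:-→d11:-→d12:-→d13:-→d14:-→d15:-→d16:-→d17:-→d18:-→d19:-→d20:-→d21:-→d22:-→d23:-→d24:-→d25:-→d26:-→d27:-→d28:-→d29:-→d30:-→d31:-→d32:H0  best=H0
  add 228.192.0.0/12 -> H2 at depth 12
  add 7.176.230.0/24 -> H0 at depth 24
  del 7.176.230.0/24 (clear depth 24)
  add 228.0.0.0/8 -> H3 at depth 8
  add 228.201.99.208/28 -> H2 at depth 28
  del 0.0.0.0/0 (clear depth 0)
  add 7.176.224.0/20 -> H1 at depth 20
  del 228.192.0.0/12 (clear depth 12)
  ? 175.168.2.65  path d0:-→d1:-  best=no-route

== LOOKUPS ==
["H2","H0","H2","H0","H0","H1","H1","H0","H1","H0","no-route"]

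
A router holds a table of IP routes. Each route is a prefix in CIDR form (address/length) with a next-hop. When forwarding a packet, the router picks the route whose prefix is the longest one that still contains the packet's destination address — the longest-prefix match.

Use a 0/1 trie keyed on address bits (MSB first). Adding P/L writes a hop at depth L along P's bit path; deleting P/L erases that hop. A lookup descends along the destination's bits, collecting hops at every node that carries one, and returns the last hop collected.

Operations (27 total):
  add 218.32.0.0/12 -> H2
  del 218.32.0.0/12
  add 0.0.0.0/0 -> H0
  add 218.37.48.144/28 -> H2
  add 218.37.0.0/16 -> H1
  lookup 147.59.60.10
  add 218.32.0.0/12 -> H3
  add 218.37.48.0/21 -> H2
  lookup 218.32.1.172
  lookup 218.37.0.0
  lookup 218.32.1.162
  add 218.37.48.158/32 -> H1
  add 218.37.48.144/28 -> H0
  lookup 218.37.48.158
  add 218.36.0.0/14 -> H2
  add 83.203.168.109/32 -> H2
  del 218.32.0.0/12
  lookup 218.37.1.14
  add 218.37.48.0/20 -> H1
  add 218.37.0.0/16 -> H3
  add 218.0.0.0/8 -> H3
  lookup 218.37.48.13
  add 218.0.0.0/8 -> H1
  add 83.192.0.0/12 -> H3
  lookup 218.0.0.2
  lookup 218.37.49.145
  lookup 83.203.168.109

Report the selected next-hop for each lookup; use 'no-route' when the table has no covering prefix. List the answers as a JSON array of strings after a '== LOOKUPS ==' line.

Apply in order:
  + 218.32.0.0/12 (H2) depth=12
  - 218.32.0.0/12 clear@12
  + 0.0.0.0/0 (H0) depth=0
  + 218.37.48.144/28 (H2) depth=28
  + 218.37.0.0/16 (H1) depth=16
  ? 147.59.60.10  path d0:H0→d1:-  best=H0
  + 218.32.0.0/12 (H3) depth=12
  + 218.37.48.0/21 (H2) depth=21
  ? 218.32.1.172  path d0:H0→d1:-→d2:-→d3:-→d4:-→d5:-→d6:-→d7:-→d8:-→d9:-→d10:-→d11:-→d12:H3→d13:-  best=H3
  ? 218.37.0.0  path d0:H0→d1:-→d2:-→d3:-→d4:-→d5:-→d6:-→d7:-→d8:-→d9:-→d10:-→d11:-→d12:H3→d13:-→d14:-→d15:-→d16:H1→d17:-→d18:-  best=H1
  ? 218.32.1.162  path d0:H0→d1:-→d2:-→d3:-→d4:-→d5:-→d6:-→d7:-→d8:-→d9:-→d10:-→d11:-→d12:H3→d13:-  best=H3
  + 218.37.48.158/32 (H1) depth=32
  + 218.37.48.144/28 (H0) depth=28
  ? 218.37.48.158  path d0:H0→d1:-→d2:-→d3:-→d4:-→d5:-→d6:-→d7:-→d8:-→d9:-→d10:-→d11:-→d12:H3→d13:-→d14:-→d15:-→d16:H1→d17:-→d18:-→d19:-→d20:-→d21:H2→d22:-→d23:-→d24:-→d25:-→d26:-→d27:-→d28:H0→d29:-→d30:-→d31:-→d32:H1  best=H1
  + 218.36.0.0/14 (H2) depth=14
  + 83.203.168.109/32 (H2) depth=32
  - 218.32.0.0/12 clear@12
  ? 218.37.1.14  path d0:H0→d1:-→d2:-→d3:-→d4:-→d5:-→d6:-→d7:-→d8:-→d9:-→d10:-→d11:-→d12:-→d13:-→d14:H2→d15:-→d16:H1→d17:-→d18:-  best=H1
  + 218.37.48.0/20 (H1) depth=20
  + 218.37.0.0/16 (H3) depth=16
  + 218.0.0.0/8 (H3) depth=8
  ? 218.37.48.13  path d0:H0→d1:-→d2:-→d3:-→d4:-→d5:-→d6:-→d7:-→d8:H3→d9:-→d10:-→d11:-→d12:-→d13:-→d14:H2→d15:-→d16:H3→d17:-→d18:-→d19:-→d20:H1→d21:H2→d22:-→d23:-→d24:-  best=H2
  + 218.0.0.0/8 (H1) depth=8
  + 83.192.0.0/12 (H3) depth=12
  ? 218.0.0.2  path d0:H0→d1:-→d2:-→d3:-→d4:-→d5:-→d6:-→d7:-→d8:H1→d9:-→d10:-  best=H1
  ? 218.37.49.145  path d0:H0→d1:-→d2:-→d3:-→d4:-→d5:-→d6:-→d7:-→d8:H1→d9:-→d10:-→d11:-→d12:-→d13:-→d14:H2→d15:-→d16:H3→d17:-→d18:-→d19:-→d20:H1→d21:H2→d22:-→d23:-  best=H2
  ? 83.203.168.109  path d0:H0→d1:-→d2:-→d3:-→d4:-→d5:-→d6:-→d7:-→d8:-→d9:-→d10:-→d11:-→d12:H3→d13:-→d14:-→d15:-→d16:-→d17:-→d18:-→d19:-→d20:-→d21:-→d22:-→d23:-→d24:-→d25:-→d26:-→d27:-→d28:-→d29:-→d30:-→d31:-→d32:H2  best=H2

== LOOKUPS ==
["H0","H3","H1","H3","H1","H1","H2","H1","H2","H2"]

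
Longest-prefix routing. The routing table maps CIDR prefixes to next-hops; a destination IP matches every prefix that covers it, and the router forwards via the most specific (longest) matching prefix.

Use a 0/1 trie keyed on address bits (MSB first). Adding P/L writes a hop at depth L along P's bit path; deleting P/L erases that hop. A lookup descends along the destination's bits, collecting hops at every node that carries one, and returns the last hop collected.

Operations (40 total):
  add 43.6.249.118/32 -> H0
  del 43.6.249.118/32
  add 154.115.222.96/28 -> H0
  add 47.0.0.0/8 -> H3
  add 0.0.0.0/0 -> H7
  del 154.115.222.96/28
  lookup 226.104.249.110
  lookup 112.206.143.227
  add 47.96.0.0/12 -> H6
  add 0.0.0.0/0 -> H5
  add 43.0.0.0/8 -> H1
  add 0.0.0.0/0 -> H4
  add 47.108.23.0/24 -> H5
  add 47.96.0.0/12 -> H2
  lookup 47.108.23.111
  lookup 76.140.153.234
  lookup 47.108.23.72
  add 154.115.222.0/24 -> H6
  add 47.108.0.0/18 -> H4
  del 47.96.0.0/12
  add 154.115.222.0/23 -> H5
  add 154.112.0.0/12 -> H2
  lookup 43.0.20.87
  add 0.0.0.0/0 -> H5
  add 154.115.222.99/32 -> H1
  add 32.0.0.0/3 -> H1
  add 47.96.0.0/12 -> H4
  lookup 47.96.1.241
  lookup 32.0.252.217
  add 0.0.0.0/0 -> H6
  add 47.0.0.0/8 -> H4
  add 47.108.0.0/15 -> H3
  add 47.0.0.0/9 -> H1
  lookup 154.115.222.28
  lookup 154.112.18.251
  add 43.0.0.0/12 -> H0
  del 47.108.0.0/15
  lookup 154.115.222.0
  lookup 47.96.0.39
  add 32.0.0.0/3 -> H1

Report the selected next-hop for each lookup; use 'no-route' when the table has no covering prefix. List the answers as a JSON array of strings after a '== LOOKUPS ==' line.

Trace:
  + 43.6.249.118/32 (H0) depth=32
  - 43.6.249.118/32 clear@32
  + 154.115.222.96/28 (H0) depth=28
  + 47.0.0.0/8 (H3) depth=8
  + 0.0.0.0/0 (H7) depth=0
  - 154.115.222.96/28 clear@28
  Q 226.104.249.110: descend 1 ; hops seen [H7] ; pick H7
  Q 112.206.143.227: descend 0 ; hops seen [H7] ; pick H7
  + 47.96.0.0/12 (H6) depth=12
  + 0.0.0.0/0 (H5) depth=0
  + 43.0.0.0/8 (H1) depth=8
  + 0.0.0.0/0 (H4) depth=0
  + 47.108.23.0/24 (H5) depth=24
  + 47.96.0.0/12 (H2) depth=12
  Q 47.108.23.111: descend 001011110110110000010111 ; hops seen [H4,H3,H2,H5] ; pick H5
  Q 76.140.153.234: descend 0 ; hops seen [H4] ; pick H4
  Q 47.108.23.72: descend 001011110110110000010111 ; hops seen [H4,H3,H2,H5] ; pick H5
  + 154.115.222.0/24 (H6) depth=24
  + 47.108.0.0/18 (H4) depth=18
  - 47.96.0.0/12 clear@12
  + 154.115.222.0/23 (H5) depth=23
  + 154.112.0.0/12 (H2) depth=12
  Q 43.0.20.87: descend 0010101100000 ; hops seen [H4,H1] ; pick H1
  + 0.0.0.0/0 (H5) depth=0
  + 154.115.222.99/32 (H1) depth=32
  + 32.0.0.0/3 (H1) depth=3
  + 47.96.0.0/12 (H4) depth=12
  Q 47.96.1.241: descend 001011110110 ; hops seen [H5,H1,H3,H4] ; pick H4
  Q 32.0.252.217: descend 0010 ; hops seen [H5,H1] ; pick H1
  + 0.0.0.0/0 (H6) depth=0
  + 47.0.0.0/8 (H4) depth=8
  + 47.108.0.0/15 (H3) depth=15
  + 47.0.0.0/9 (H1) depth=9
  Q 154.115.222.28: descend 1001101001110011110111100 ; hops seen [H6,H2,H5,H6] ; pick H6
  Q 154.112.18.251: descend 10011010011100 ; hops seen [H6,H2] ; pick H2
  + 43.0.0.0/12 (H0) depth=12
  - 47.108.0.0/15 clear@15
  Q 154.115.222.0: descend 1001101001110011110111100 ; hops seen [H6,H2,H5,H6] ; pick H6
  Q 47.96.0.39: descend 001011110110 ; hops seen [H6,H1,H4,H1,H4] ; pick H4
  + 32.0.0.0/3 (H1) depth=3

== LOOKUPS ==
["H7","H7","H5","H4","H5","H1","H4","H1","H6","H2","H6","H4"]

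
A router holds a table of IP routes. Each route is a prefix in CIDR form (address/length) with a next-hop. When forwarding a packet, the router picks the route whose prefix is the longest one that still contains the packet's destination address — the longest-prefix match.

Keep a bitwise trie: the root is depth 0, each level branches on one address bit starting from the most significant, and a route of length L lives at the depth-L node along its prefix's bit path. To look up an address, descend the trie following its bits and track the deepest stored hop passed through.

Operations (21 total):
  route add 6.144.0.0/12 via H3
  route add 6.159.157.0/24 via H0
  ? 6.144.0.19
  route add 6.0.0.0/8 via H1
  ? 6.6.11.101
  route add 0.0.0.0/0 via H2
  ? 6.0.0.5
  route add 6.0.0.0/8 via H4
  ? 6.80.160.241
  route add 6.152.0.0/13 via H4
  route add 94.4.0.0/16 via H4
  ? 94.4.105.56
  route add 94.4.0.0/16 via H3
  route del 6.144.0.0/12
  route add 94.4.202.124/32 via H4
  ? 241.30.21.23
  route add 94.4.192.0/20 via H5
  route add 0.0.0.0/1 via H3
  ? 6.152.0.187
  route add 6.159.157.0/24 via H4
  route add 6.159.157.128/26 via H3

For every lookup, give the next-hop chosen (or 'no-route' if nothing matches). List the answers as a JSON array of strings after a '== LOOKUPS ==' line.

Trace:
  + 6.144.0.0/12 (H3) depth=12
  + 6.159.157.0/24 (H0) depth=24
  ? 6.144.0.19  path d0:-→d1:-→d2:-→d3:-→d4:-→d5:-→d6:-→d7:-→d8:-→d9:-→d10:-→d11:-→d12:H3  best=H3
  + 6.0.0.0/8 (H1) depth=8
  ? 6.6.11.101  path d0:-→d1:-→d2:-→d3:-→d4:-→d5:-→d6:-→d7:-→d8:H1  best=H1
  + 0.0.0.0/0 (H2) depth=0
  ? 6.0.0.5  path d0:H2→d1:-→d2:-→d3:-→d4:-→d5:-→d6:-→d7:-→d8:H1  best=H1
  + 6.0.0.0/8 (H4) depth=8
  ? 6.80.160.241  path d0:H2→d1:-→d2:-→d3:-→d4:-→d5:-→d6:-→d7:-→d8:H4  best=H4
  + 6.152.0.0/13 (H4) depth=13
  + 94.4.0.0/16 (H4) depth=16
  ? 94.4.105.56  path d0:H2→d1:-→d2:-→d3:-→d4:-→d5:-→d6:-→d7:-→d8:-→d9:-→d10:-→d11:-→d12:-→d13:-→d14:-→d15:-→d16:H4  best=H4
  + 94.4.0.0/16 (H3) depth=16
  del 6.144.0.0/12 (clear depth 12)
  + 94.4.202.124/32 (H4) depth=32
  ? 241.30.21.23  path d0:H2  best=H2
  + 94.4.192.0/20 (H5) depth=20
  + 0.0.0.0/1 (H3) depth=1
  ? 6.152.0.187  path d0:H2→d1:H3→d2:-→d3:-→d4:-→d5:-→d6:-→d7:-→d8:H4→d9:-→d10:-→d11:-→d12:-→d13:H4  best=H4
  + 6.159.157.0/24 (H4) depth=24
  + 6.159.157.128/26 (H3) depth=26

== LOOKUPS ==
["H3","H1","H1","H4","H4","H2","H4"]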